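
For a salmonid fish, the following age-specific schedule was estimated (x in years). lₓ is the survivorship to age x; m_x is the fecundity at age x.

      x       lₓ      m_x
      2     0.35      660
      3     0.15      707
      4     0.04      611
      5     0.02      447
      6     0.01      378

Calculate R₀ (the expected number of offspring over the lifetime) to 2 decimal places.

374.21

R₀ = Σ lₓ m_x:
  age 2: 0.35 × 660 = 231.0000
  age 3: 0.15 × 707 = 106.0500
  age 4: 0.04 × 611 = 24.4400
  age 5: 0.02 × 447 = 8.9400
  age 6: 0.01 × 378 = 3.7800
R₀ = 231.0000 + 106.0500 + 24.4400 + 8.9400 + 3.7800 = 374.2100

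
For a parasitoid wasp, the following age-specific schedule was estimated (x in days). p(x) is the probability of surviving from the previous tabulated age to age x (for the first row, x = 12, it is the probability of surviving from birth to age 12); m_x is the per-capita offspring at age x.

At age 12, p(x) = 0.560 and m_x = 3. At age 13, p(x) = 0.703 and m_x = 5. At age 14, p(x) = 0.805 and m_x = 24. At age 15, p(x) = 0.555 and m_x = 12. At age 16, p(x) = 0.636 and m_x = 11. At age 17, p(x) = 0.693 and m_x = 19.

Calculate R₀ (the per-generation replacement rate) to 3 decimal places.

Survivorship from birth: l_x = p_12·p_13·…·p_x.
  l_12 = 0.56000
  l_13 = 0.39368
  l_14 = 0.31691
  l_15 = 0.17589
  l_16 = 0.11186
  l_17 = 0.07752
R₀ = Σ l_x m_x:
  age 12: 0.56000 × 3 = 1.6800
  age 13: 0.39368 × 5 = 1.9684
  age 14: 0.31691 × 24 = 7.6058
  age 15: 0.17589 × 12 = 2.1107
  age 16: 0.11186 × 11 = 1.2305
  age 17: 0.07752 × 19 = 1.4729
R₀ = 1.6800 + 1.9684 + 7.6058 + 2.1107 + 1.2305 + 1.4729 = 16.0683

16.068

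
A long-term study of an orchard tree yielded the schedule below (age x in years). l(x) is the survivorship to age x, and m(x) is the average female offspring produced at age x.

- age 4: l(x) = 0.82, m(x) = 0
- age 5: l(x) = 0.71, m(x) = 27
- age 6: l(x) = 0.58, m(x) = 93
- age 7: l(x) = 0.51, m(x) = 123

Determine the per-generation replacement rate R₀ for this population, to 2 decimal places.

R₀ = Σ l(x) m(x):
  age 4: 0.82 × 0 = 0.0000
  age 5: 0.71 × 27 = 19.1700
  age 6: 0.58 × 93 = 53.9400
  age 7: 0.51 × 123 = 62.7300
R₀ = 0.0000 + 19.1700 + 53.9400 + 62.7300 = 135.8400

135.84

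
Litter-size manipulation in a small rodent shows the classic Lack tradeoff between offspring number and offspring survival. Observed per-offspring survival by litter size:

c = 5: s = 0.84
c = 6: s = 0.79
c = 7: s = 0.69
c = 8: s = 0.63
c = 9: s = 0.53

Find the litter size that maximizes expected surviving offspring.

8

Expected surviving offspring = c × s(c):
  c=5: 5 × 0.84 = 4.200
  c=6: 6 × 0.79 = 4.740
  c=7: 7 × 0.69 = 4.830
  c=8: 8 × 0.63 = 5.040
  c=9: 9 × 0.53 = 4.770
Maximum at c = 8 (5.040 surviving offspring).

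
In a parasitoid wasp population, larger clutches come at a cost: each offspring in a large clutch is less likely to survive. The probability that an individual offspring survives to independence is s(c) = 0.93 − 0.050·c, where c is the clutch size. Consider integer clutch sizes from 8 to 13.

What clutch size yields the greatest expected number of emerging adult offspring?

Expected emerging adult offspring = c × s(c):
  c=8: 8 × 0.530 = 4.240
  c=9: 9 × 0.480 = 4.320
  c=10: 10 × 0.430 = 4.300
  c=11: 11 × 0.380 = 4.180
  c=12: 12 × 0.330 = 3.960
  c=13: 13 × 0.280 = 3.640
Maximum at c = 9 (4.320 emerging adult offspring).

9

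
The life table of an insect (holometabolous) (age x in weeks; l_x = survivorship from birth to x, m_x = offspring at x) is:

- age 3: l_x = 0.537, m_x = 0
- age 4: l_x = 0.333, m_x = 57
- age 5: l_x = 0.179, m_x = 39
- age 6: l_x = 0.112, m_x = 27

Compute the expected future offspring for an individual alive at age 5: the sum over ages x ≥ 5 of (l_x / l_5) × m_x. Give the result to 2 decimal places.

l_5 = 0.179. Conditional survival from age 5 to x is l_x / l_5.
  x=5: (0.179/0.179) × 39 = 39.0000
  x=6: (0.112/0.179) × 27 = 16.8939
Sum = 39.0000 + 16.8939 = 55.8939

55.89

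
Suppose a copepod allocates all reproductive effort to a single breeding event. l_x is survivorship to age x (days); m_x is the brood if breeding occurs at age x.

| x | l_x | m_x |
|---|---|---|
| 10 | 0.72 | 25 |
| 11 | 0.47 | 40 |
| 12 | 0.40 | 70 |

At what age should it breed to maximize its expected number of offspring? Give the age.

Expected offspring if breeding at age x = l_x × m_x:
  age 10: 0.72 × 25 = 18.000
  age 11: 0.47 × 40 = 18.800
  age 12: 0.40 × 70 = 28.000
Maximum at age 12 (28.000).

12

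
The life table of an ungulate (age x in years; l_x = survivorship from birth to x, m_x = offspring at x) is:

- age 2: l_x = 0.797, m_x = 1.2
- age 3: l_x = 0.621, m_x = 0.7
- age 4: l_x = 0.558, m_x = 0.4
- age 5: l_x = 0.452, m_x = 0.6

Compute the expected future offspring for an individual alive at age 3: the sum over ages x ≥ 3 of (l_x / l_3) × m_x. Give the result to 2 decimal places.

1.50

l_3 = 0.621. Conditional survival from age 3 to x is l_x / l_3.
  x=3: (0.621/0.621) × 0.7 = 0.7000
  x=4: (0.558/0.621) × 0.4 = 0.3594
  x=5: (0.452/0.621) × 0.6 = 0.4367
Sum = 0.7000 + 0.3594 + 0.4367 = 1.4961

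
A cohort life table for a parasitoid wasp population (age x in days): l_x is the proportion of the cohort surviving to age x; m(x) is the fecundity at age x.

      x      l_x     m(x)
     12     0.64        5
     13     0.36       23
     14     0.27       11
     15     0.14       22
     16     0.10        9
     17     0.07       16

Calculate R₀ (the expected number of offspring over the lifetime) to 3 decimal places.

19.550

R₀ = Σ l_x m(x):
  age 12: 0.64 × 5 = 3.2000
  age 13: 0.36 × 23 = 8.2800
  age 14: 0.27 × 11 = 2.9700
  age 15: 0.14 × 22 = 3.0800
  age 16: 0.10 × 9 = 0.9000
  age 17: 0.07 × 16 = 1.1200
R₀ = 3.2000 + 8.2800 + 2.9700 + 3.0800 + 0.9000 + 1.1200 = 19.5500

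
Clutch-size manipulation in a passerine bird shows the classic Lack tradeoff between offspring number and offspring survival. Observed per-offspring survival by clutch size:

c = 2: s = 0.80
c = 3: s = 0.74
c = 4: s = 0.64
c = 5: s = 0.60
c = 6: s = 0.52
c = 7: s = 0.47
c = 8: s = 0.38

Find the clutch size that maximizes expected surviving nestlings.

Expected surviving nestlings = c × s(c):
  c=2: 2 × 0.80 = 1.600
  c=3: 3 × 0.74 = 2.220
  c=4: 4 × 0.64 = 2.560
  c=5: 5 × 0.60 = 3.000
  c=6: 6 × 0.52 = 3.120
  c=7: 7 × 0.47 = 3.290
  c=8: 8 × 0.38 = 3.040
Maximum at c = 7 (3.290 surviving nestlings).

7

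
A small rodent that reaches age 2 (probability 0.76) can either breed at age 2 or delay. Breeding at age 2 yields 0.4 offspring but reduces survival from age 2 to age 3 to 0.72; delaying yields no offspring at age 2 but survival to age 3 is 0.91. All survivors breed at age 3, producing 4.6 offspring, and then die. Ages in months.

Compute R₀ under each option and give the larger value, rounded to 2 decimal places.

breed at age 2: R₀ = 0.76 × (0.4 + 0.72 × 4.6) = 0.76 × 3.7120 = 2.8211
delay to age 3: R₀ = 0.76 × (0.91 × 4.6) = 0.76 × 4.1860 = 3.1814
Higher: delay to age 3 (3.1814).

3.18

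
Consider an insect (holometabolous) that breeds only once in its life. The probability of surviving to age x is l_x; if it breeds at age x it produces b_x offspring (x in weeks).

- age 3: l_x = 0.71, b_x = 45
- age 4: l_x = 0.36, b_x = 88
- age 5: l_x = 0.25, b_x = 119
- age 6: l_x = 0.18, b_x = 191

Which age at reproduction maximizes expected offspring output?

6

Expected offspring if breeding at age x = l_x × b_x:
  age 3: 0.71 × 45 = 31.950
  age 4: 0.36 × 88 = 31.680
  age 5: 0.25 × 119 = 29.750
  age 6: 0.18 × 191 = 34.380
Maximum at age 6 (34.380).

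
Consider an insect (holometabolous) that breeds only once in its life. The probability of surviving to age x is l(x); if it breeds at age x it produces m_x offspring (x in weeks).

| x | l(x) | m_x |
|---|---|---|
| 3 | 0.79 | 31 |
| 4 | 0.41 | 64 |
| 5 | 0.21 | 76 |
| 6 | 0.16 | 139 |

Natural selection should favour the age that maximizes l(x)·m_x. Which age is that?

Expected offspring if breeding at age x = l(x) × m_x:
  age 3: 0.79 × 31 = 24.490
  age 4: 0.41 × 64 = 26.240
  age 5: 0.21 × 76 = 15.960
  age 6: 0.16 × 139 = 22.240
Maximum at age 4 (26.240).

4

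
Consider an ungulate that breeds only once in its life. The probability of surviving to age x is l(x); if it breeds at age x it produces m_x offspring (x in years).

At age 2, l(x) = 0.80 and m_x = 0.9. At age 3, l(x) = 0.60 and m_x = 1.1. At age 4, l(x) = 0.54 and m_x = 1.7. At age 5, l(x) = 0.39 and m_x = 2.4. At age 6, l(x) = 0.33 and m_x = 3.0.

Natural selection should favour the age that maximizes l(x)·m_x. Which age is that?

6

Expected offspring if breeding at age x = l(x) × m_x:
  age 2: 0.80 × 0.9 = 0.720
  age 3: 0.60 × 1.1 = 0.660
  age 4: 0.54 × 1.7 = 0.918
  age 5: 0.39 × 2.4 = 0.936
  age 6: 0.33 × 3.0 = 0.990
Maximum at age 6 (0.990).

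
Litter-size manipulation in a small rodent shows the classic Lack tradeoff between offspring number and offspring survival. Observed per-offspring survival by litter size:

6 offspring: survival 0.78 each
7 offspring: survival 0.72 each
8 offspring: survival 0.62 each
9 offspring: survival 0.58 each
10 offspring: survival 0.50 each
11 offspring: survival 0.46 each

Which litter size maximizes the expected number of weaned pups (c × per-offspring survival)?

Expected weaned pups = c × s(c):
  c=6: 6 × 0.78 = 4.680
  c=7: 7 × 0.72 = 5.040
  c=8: 8 × 0.62 = 4.960
  c=9: 9 × 0.58 = 5.220
  c=10: 10 × 0.50 = 5.000
  c=11: 11 × 0.46 = 5.060
Maximum at c = 9 (5.220 weaned pups).

9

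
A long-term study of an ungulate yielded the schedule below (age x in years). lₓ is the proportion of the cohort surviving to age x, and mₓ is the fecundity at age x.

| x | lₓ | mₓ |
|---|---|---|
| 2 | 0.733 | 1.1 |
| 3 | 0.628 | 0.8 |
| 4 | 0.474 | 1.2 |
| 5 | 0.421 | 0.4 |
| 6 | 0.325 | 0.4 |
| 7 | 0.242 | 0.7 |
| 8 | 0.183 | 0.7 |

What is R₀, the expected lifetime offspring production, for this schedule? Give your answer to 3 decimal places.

2.473

R₀ = Σ lₓ mₓ:
  age 2: 0.733 × 1.1 = 0.8063
  age 3: 0.628 × 0.8 = 0.5024
  age 4: 0.474 × 1.2 = 0.5688
  age 5: 0.421 × 0.4 = 0.1684
  age 6: 0.325 × 0.4 = 0.1300
  age 7: 0.242 × 0.7 = 0.1694
  age 8: 0.183 × 0.7 = 0.1281
R₀ = 0.8063 + 0.5024 + 0.5688 + 0.1684 + 0.1300 + 0.1694 + 0.1281 = 2.4734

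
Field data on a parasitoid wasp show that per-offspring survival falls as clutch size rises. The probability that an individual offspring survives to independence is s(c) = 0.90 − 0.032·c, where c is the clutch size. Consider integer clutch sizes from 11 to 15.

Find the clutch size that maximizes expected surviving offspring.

14

Expected surviving offspring = c × s(c):
  c=11: 11 × 0.548 = 6.028
  c=12: 12 × 0.516 = 6.192
  c=13: 13 × 0.484 = 6.292
  c=14: 14 × 0.452 = 6.328
  c=15: 15 × 0.420 = 6.300
Maximum at c = 14 (6.328 surviving offspring).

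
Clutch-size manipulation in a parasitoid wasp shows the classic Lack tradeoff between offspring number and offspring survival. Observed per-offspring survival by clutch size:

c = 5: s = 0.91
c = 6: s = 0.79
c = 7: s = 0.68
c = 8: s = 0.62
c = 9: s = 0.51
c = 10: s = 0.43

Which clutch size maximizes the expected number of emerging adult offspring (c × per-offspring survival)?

8

Expected emerging adult offspring = c × s(c):
  c=5: 5 × 0.91 = 4.550
  c=6: 6 × 0.79 = 4.740
  c=7: 7 × 0.68 = 4.760
  c=8: 8 × 0.62 = 4.960
  c=9: 9 × 0.51 = 4.590
  c=10: 10 × 0.43 = 4.300
Maximum at c = 8 (4.960 emerging adult offspring).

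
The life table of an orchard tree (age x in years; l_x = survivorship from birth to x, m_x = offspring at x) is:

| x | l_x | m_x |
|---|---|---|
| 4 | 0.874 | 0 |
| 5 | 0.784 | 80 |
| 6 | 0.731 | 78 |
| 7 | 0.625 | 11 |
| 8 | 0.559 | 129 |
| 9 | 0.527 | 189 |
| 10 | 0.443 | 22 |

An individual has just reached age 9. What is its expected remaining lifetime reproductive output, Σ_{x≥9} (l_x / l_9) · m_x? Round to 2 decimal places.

l_9 = 0.527. Conditional survival from age 9 to x is l_x / l_9.
  x=9: (0.527/0.527) × 189 = 189.0000
  x=10: (0.443/0.527) × 22 = 18.4934
Sum = 189.0000 + 18.4934 = 207.4934

207.49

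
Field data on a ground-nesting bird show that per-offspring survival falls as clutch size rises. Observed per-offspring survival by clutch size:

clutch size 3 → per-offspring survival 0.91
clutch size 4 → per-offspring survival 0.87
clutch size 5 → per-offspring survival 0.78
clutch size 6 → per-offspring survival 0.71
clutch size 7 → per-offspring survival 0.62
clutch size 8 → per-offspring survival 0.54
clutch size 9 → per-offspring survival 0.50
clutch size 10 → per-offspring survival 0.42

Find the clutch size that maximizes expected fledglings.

Expected fledglings = c × s(c):
  c=3: 3 × 0.91 = 2.730
  c=4: 4 × 0.87 = 3.480
  c=5: 5 × 0.78 = 3.900
  c=6: 6 × 0.71 = 4.260
  c=7: 7 × 0.62 = 4.340
  c=8: 8 × 0.54 = 4.320
  c=9: 9 × 0.50 = 4.500
  c=10: 10 × 0.42 = 4.200
Maximum at c = 9 (4.500 fledglings).

9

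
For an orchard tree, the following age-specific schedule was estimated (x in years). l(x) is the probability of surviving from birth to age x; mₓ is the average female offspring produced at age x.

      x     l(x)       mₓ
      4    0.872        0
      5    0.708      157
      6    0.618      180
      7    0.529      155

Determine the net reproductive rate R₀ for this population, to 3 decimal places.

R₀ = Σ l(x) mₓ:
  age 4: 0.872 × 0 = 0.0000
  age 5: 0.708 × 157 = 111.1560
  age 6: 0.618 × 180 = 111.2400
  age 7: 0.529 × 155 = 81.9950
R₀ = 0.0000 + 111.1560 + 111.2400 + 81.9950 = 304.3910

304.391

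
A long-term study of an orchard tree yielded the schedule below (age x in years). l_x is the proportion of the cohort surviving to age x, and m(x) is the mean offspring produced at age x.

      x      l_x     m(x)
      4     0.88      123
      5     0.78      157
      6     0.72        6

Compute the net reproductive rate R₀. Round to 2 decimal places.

R₀ = Σ l_x m(x):
  age 4: 0.88 × 123 = 108.2400
  age 5: 0.78 × 157 = 122.4600
  age 6: 0.72 × 6 = 4.3200
R₀ = 108.2400 + 122.4600 + 4.3200 = 235.0200

235.02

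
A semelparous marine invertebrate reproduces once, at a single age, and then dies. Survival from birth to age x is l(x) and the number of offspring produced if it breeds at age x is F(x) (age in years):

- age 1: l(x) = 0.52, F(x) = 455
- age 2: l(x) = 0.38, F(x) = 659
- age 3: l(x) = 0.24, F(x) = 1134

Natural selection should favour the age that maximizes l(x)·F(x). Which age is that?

Expected offspring if breeding at age x = l(x) × F(x):
  age 1: 0.52 × 455 = 236.600
  age 2: 0.38 × 659 = 250.420
  age 3: 0.24 × 1134 = 272.160
Maximum at age 3 (272.160).

3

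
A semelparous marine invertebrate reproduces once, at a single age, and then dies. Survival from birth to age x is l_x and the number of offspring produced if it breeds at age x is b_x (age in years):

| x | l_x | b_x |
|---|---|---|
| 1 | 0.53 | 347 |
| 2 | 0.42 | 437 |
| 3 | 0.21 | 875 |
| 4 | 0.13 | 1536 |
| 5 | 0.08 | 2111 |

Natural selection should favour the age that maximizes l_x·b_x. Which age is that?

4

Expected offspring if breeding at age x = l_x × b_x:
  age 1: 0.53 × 347 = 183.910
  age 2: 0.42 × 437 = 183.540
  age 3: 0.21 × 875 = 183.750
  age 4: 0.13 × 1536 = 199.680
  age 5: 0.08 × 2111 = 168.880
Maximum at age 4 (199.680).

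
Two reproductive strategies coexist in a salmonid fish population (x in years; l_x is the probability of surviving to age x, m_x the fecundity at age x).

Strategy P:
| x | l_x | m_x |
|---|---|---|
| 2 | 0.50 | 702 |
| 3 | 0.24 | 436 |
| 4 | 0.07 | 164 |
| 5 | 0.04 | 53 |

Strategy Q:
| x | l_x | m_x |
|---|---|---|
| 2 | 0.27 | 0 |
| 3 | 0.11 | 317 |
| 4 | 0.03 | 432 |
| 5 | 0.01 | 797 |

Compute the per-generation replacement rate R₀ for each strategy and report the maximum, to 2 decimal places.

Strategy P: R₀ = 0.50×702 + 0.24×436 + 0.07×164 + 0.04×53 = 469.2400
Strategy Q: R₀ = 0.27×0 + 0.11×317 + 0.03×432 + 0.01×797 = 55.8000
Highest R₀: strategy P with 469.2400.

469.24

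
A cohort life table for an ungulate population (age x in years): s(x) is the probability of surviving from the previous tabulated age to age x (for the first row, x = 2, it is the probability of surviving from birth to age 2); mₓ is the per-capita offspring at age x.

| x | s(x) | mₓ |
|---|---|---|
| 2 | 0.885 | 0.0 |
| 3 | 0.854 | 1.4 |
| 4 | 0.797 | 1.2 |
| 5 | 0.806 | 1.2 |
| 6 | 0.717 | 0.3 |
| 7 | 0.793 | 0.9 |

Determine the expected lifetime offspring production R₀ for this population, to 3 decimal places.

Survivorship from birth: l_x = s_2·s_3·…·s_x.
  l_2 = 0.88500
  l_3 = 0.75579
  l_4 = 0.60236
  l_5 = 0.48551
  l_6 = 0.34811
  l_7 = 0.27605
R₀ = Σ l_x mₓ:
  age 2: 0.88500 × 0.0 = 0.0000
  age 3: 0.75579 × 1.4 = 1.0581
  age 4: 0.60236 × 1.2 = 0.7228
  age 5: 0.48551 × 1.2 = 0.5826
  age 6: 0.34811 × 0.3 = 0.1044
  age 7: 0.27605 × 0.9 = 0.2484
R₀ = 0.0000 + 1.0581 + 0.7228 + 0.5826 + 0.1044 + 0.2484 = 2.7164

2.716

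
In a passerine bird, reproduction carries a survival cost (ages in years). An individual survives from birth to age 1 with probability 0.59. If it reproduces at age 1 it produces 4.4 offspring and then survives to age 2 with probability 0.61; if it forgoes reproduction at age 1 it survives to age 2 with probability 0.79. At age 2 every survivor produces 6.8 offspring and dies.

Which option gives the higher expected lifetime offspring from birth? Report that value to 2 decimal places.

breed at age 1: R₀ = 0.59 × (4.4 + 0.61 × 6.8) = 0.59 × 8.5480 = 5.0433
delay to age 2: R₀ = 0.59 × (0.79 × 6.8) = 0.59 × 5.3720 = 3.1695
Higher: breed at age 1 (5.0433).

5.04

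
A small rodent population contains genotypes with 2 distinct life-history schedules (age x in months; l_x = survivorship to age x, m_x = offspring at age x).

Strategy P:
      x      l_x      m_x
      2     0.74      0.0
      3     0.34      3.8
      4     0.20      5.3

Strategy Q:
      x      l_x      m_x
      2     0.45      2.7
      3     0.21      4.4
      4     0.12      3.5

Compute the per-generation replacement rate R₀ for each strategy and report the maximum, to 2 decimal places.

Strategy P: R₀ = 0.74×0.0 + 0.34×3.8 + 0.20×5.3 = 2.3520
Strategy Q: R₀ = 0.45×2.7 + 0.21×4.4 + 0.12×3.5 = 2.5590
Highest R₀: strategy Q with 2.5590.

2.56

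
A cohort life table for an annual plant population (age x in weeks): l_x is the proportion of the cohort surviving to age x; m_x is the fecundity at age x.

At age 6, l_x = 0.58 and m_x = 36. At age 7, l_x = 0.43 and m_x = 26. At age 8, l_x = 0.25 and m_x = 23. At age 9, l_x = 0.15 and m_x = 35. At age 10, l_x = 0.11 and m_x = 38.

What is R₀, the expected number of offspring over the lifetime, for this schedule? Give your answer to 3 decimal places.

R₀ = Σ l_x m_x:
  age 6: 0.58 × 36 = 20.8800
  age 7: 0.43 × 26 = 11.1800
  age 8: 0.25 × 23 = 5.7500
  age 9: 0.15 × 35 = 5.2500
  age 10: 0.11 × 38 = 4.1800
R₀ = 20.8800 + 11.1800 + 5.7500 + 5.2500 + 4.1800 = 47.2400

47.240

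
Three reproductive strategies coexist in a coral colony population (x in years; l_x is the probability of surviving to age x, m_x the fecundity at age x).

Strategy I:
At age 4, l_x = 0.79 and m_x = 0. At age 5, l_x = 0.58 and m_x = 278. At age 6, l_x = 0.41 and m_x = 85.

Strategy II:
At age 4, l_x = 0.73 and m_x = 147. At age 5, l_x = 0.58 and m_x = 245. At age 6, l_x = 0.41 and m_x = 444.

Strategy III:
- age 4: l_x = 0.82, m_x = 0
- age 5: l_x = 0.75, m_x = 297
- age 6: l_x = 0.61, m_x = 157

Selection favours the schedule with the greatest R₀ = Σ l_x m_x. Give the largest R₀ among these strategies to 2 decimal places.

Strategy I: R₀ = 0.79×0 + 0.58×278 + 0.41×85 = 196.0900
Strategy II: R₀ = 0.73×147 + 0.58×245 + 0.41×444 = 431.4500
Strategy III: R₀ = 0.82×0 + 0.75×297 + 0.61×157 = 318.5200
Highest R₀: strategy II with 431.4500.

431.45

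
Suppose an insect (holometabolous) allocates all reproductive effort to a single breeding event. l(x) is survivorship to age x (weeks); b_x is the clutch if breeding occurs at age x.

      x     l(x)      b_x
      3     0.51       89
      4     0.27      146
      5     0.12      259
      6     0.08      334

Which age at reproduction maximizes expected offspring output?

3

Expected offspring if breeding at age x = l(x) × b_x:
  age 3: 0.51 × 89 = 45.390
  age 4: 0.27 × 146 = 39.420
  age 5: 0.12 × 259 = 31.080
  age 6: 0.08 × 334 = 26.720
Maximum at age 3 (45.390).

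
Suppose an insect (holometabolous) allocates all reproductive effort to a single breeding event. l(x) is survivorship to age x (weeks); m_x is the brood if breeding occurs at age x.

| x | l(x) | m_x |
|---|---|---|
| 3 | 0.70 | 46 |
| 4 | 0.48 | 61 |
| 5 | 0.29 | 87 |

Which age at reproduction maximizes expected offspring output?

Expected offspring if breeding at age x = l(x) × m_x:
  age 3: 0.70 × 46 = 32.200
  age 4: 0.48 × 61 = 29.280
  age 5: 0.29 × 87 = 25.230
Maximum at age 3 (32.200).

3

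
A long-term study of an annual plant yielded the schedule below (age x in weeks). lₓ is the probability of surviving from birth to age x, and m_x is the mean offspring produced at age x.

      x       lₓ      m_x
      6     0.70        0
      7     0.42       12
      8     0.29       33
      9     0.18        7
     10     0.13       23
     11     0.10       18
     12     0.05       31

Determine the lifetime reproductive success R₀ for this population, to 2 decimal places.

22.21

R₀ = Σ lₓ m_x:
  age 6: 0.70 × 0 = 0.0000
  age 7: 0.42 × 12 = 5.0400
  age 8: 0.29 × 33 = 9.5700
  age 9: 0.18 × 7 = 1.2600
  age 10: 0.13 × 23 = 2.9900
  age 11: 0.10 × 18 = 1.8000
  age 12: 0.05 × 31 = 1.5500
R₀ = 0.0000 + 5.0400 + 9.5700 + 1.2600 + 2.9900 + 1.8000 + 1.5500 = 22.2100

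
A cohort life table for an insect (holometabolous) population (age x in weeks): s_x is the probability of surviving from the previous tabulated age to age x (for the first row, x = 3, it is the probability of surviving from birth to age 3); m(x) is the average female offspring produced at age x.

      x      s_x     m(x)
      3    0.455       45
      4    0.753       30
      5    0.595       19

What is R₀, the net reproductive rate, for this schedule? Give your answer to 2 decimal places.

Survivorship from birth: l_x = s_3·s_4·…·s_x.
  l_3 = 0.45500
  l_4 = 0.34262
  l_5 = 0.20386
R₀ = Σ l_x m(x):
  age 3: 0.45500 × 45 = 20.4750
  age 4: 0.34262 × 30 = 10.2786
  age 5: 0.20386 × 19 = 3.8733
R₀ = 20.4750 + 10.2786 + 3.8733 = 34.6269

34.63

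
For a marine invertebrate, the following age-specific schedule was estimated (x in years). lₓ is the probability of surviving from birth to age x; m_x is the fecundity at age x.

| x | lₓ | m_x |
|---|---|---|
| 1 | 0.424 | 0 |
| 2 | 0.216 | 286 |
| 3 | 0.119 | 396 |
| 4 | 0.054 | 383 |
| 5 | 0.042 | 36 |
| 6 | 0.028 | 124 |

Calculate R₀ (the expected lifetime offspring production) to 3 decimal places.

R₀ = Σ lₓ m_x:
  age 1: 0.424 × 0 = 0.0000
  age 2: 0.216 × 286 = 61.7760
  age 3: 0.119 × 396 = 47.1240
  age 4: 0.054 × 383 = 20.6820
  age 5: 0.042 × 36 = 1.5120
  age 6: 0.028 × 124 = 3.4720
R₀ = 0.0000 + 61.7760 + 47.1240 + 20.6820 + 1.5120 + 3.4720 = 134.5660

134.566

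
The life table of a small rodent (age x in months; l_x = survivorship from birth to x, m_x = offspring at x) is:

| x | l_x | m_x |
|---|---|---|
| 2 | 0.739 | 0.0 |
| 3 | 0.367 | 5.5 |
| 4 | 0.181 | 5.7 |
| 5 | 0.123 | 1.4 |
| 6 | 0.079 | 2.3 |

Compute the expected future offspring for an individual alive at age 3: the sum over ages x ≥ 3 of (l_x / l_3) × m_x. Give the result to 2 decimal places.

l_3 = 0.367. Conditional survival from age 3 to x is l_x / l_3.
  x=3: (0.367/0.367) × 5.5 = 5.5000
  x=4: (0.181/0.367) × 5.7 = 2.8112
  x=5: (0.123/0.367) × 1.4 = 0.4692
  x=6: (0.079/0.367) × 2.3 = 0.4951
Sum = 5.5000 + 2.8112 + 0.4692 + 0.4951 = 9.2755

9.28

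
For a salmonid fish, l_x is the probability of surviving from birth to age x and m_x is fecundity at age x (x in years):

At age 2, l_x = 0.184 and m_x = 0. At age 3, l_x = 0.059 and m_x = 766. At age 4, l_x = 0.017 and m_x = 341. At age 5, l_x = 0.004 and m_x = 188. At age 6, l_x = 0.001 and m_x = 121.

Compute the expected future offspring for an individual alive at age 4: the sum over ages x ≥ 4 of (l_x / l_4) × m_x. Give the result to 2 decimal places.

392.35

l_4 = 0.017. Conditional survival from age 4 to x is l_x / l_4.
  x=4: (0.017/0.017) × 341 = 341.0000
  x=5: (0.004/0.017) × 188 = 44.2353
  x=6: (0.001/0.017) × 121 = 7.1176
Sum = 341.0000 + 44.2353 + 7.1176 = 392.3529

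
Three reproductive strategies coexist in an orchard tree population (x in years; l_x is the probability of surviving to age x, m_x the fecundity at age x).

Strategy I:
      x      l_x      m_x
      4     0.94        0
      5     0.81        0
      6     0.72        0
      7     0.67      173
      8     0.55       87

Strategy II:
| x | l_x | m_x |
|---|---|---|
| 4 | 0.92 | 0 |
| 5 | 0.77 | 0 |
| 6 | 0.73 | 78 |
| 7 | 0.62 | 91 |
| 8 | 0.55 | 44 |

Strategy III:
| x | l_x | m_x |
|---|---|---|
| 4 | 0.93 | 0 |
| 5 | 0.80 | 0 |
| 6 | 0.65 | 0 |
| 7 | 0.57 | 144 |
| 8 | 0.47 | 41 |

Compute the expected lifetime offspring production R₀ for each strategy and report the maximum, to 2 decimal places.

Strategy I: R₀ = 0.94×0 + 0.81×0 + 0.72×0 + 0.67×173 + 0.55×87 = 163.7600
Strategy II: R₀ = 0.92×0 + 0.77×0 + 0.73×78 + 0.62×91 + 0.55×44 = 137.5600
Strategy III: R₀ = 0.93×0 + 0.80×0 + 0.65×0 + 0.57×144 + 0.47×41 = 101.3500
Highest R₀: strategy I with 163.7600.

163.76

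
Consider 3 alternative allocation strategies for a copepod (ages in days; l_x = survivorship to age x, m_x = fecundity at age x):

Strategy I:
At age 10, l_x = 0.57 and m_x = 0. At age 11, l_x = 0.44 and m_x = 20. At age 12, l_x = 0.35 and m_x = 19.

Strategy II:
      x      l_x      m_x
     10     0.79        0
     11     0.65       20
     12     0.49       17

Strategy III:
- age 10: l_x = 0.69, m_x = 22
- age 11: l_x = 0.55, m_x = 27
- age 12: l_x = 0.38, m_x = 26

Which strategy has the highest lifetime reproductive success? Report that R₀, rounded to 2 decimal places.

39.91

Strategy I: R₀ = 0.57×0 + 0.44×20 + 0.35×19 = 15.4500
Strategy II: R₀ = 0.79×0 + 0.65×20 + 0.49×17 = 21.3300
Strategy III: R₀ = 0.69×22 + 0.55×27 + 0.38×26 = 39.9100
Highest R₀: strategy III with 39.9100.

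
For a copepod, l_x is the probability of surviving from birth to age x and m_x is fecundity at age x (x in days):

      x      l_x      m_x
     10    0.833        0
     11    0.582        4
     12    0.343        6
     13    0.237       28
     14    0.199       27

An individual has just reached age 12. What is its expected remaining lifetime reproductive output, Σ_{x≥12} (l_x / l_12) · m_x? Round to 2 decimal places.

41.01

l_12 = 0.343. Conditional survival from age 12 to x is l_x / l_12.
  x=12: (0.343/0.343) × 6 = 6.0000
  x=13: (0.237/0.343) × 28 = 19.3469
  x=14: (0.199/0.343) × 27 = 15.6647
Sum = 6.0000 + 19.3469 + 15.6647 = 41.0117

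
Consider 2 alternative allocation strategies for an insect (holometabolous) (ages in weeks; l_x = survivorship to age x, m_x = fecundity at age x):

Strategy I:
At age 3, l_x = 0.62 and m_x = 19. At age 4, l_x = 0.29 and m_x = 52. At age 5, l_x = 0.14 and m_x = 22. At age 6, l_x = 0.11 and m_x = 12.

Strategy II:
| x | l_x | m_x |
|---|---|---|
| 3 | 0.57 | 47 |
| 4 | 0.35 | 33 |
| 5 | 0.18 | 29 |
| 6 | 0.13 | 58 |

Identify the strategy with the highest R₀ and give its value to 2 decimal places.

51.10

Strategy I: R₀ = 0.62×19 + 0.29×52 + 0.14×22 + 0.11×12 = 31.2600
Strategy II: R₀ = 0.57×47 + 0.35×33 + 0.18×29 + 0.13×58 = 51.1000
Highest R₀: strategy II with 51.1000.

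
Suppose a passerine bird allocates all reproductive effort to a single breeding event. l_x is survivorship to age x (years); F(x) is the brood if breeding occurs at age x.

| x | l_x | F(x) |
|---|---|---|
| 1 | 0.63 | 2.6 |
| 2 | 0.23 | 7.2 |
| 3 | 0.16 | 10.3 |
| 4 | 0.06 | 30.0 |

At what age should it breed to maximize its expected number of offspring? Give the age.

Expected offspring if breeding at age x = l_x × F(x):
  age 1: 0.63 × 2.6 = 1.638
  age 2: 0.23 × 7.2 = 1.656
  age 3: 0.16 × 10.3 = 1.648
  age 4: 0.06 × 30.0 = 1.800
Maximum at age 4 (1.800).

4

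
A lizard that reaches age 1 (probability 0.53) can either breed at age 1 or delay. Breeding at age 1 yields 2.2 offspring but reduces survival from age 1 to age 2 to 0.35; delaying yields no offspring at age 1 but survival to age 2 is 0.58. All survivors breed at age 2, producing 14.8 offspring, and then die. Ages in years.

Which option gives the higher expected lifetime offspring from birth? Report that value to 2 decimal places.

4.55

breed at age 1: R₀ = 0.53 × (2.2 + 0.35 × 14.8) = 0.53 × 7.3800 = 3.9114
delay to age 2: R₀ = 0.53 × (0.58 × 14.8) = 0.53 × 8.5840 = 4.5495
Higher: delay to age 2 (4.5495).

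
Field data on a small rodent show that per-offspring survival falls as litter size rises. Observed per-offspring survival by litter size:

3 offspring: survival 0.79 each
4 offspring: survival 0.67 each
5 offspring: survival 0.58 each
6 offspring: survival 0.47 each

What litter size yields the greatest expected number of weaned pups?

5

Expected weaned pups = c × s(c):
  c=3: 3 × 0.79 = 2.370
  c=4: 4 × 0.67 = 2.680
  c=5: 5 × 0.58 = 2.900
  c=6: 6 × 0.47 = 2.820
Maximum at c = 5 (2.900 weaned pups).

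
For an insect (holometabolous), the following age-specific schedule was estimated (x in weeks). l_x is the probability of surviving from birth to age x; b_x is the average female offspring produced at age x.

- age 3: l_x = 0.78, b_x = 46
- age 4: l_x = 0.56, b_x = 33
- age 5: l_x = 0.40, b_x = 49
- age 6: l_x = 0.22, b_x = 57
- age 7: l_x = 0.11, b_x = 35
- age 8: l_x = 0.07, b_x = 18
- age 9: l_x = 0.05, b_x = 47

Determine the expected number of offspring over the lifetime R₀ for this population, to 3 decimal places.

93.960

R₀ = Σ l_x b_x:
  age 3: 0.78 × 46 = 35.8800
  age 4: 0.56 × 33 = 18.4800
  age 5: 0.40 × 49 = 19.6000
  age 6: 0.22 × 57 = 12.5400
  age 7: 0.11 × 35 = 3.8500
  age 8: 0.07 × 18 = 1.2600
  age 9: 0.05 × 47 = 2.3500
R₀ = 35.8800 + 18.4800 + 19.6000 + 12.5400 + 3.8500 + 1.2600 + 2.3500 = 93.9600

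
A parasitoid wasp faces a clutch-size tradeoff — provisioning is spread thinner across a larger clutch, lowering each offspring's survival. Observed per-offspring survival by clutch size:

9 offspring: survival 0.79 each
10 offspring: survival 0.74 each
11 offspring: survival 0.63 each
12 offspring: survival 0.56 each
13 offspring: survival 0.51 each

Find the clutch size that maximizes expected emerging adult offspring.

Expected emerging adult offspring = c × s(c):
  c=9: 9 × 0.79 = 7.110
  c=10: 10 × 0.74 = 7.400
  c=11: 11 × 0.63 = 6.930
  c=12: 12 × 0.56 = 6.720
  c=13: 13 × 0.51 = 6.630
Maximum at c = 10 (7.400 emerging adult offspring).

10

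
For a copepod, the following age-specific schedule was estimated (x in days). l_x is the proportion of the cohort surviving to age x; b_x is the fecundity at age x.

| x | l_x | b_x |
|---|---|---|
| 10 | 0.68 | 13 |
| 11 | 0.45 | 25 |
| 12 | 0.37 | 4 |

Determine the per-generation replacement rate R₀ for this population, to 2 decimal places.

R₀ = Σ l_x b_x:
  age 10: 0.68 × 13 = 8.8400
  age 11: 0.45 × 25 = 11.2500
  age 12: 0.37 × 4 = 1.4800
R₀ = 8.8400 + 11.2500 + 1.4800 = 21.5700

21.57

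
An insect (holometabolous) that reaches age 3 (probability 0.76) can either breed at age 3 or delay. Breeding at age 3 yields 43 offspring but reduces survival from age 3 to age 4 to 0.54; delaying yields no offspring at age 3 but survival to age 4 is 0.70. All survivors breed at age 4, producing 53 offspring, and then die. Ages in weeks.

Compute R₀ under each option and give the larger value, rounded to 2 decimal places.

breed at age 3: R₀ = 0.76 × (43 + 0.54 × 53) = 0.76 × 71.6200 = 54.4312
delay to age 4: R₀ = 0.76 × (0.70 × 53) = 0.76 × 37.1000 = 28.1960
Higher: breed at age 3 (54.4312).

54.43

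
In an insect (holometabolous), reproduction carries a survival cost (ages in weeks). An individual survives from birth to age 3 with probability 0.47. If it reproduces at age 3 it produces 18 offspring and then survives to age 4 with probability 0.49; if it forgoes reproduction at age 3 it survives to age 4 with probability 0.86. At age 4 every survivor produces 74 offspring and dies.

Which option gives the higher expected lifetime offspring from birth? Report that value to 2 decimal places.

breed at age 3: R₀ = 0.47 × (18 + 0.49 × 74) = 0.47 × 54.2600 = 25.5022
delay to age 4: R₀ = 0.47 × (0.86 × 74) = 0.47 × 63.6400 = 29.9108
Higher: delay to age 4 (29.9108).

29.91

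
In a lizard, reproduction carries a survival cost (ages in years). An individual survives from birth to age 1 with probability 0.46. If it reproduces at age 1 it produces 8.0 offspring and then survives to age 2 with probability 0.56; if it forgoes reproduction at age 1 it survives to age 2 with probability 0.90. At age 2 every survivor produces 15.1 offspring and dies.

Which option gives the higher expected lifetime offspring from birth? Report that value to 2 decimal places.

7.57

breed at age 1: R₀ = 0.46 × (8.0 + 0.56 × 15.1) = 0.46 × 16.4560 = 7.5698
delay to age 2: R₀ = 0.46 × (0.90 × 15.1) = 0.46 × 13.5900 = 6.2514
Higher: breed at age 1 (7.5698).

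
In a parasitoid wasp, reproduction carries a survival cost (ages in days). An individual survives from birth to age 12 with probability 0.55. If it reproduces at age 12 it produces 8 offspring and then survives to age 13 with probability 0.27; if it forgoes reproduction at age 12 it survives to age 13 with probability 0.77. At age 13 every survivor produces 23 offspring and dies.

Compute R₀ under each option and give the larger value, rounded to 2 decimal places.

breed at age 12: R₀ = 0.55 × (8 + 0.27 × 23) = 0.55 × 14.2100 = 7.8155
delay to age 13: R₀ = 0.55 × (0.77 × 23) = 0.55 × 17.7100 = 9.7405
Higher: delay to age 13 (9.7405).

9.74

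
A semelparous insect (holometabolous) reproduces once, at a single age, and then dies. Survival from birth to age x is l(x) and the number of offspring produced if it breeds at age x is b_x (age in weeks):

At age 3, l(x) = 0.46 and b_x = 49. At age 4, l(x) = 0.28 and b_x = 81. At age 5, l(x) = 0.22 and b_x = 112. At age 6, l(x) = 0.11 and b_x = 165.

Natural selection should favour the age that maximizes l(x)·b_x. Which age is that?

Expected offspring if breeding at age x = l(x) × b_x:
  age 3: 0.46 × 49 = 22.540
  age 4: 0.28 × 81 = 22.680
  age 5: 0.22 × 112 = 24.640
  age 6: 0.11 × 165 = 18.150
Maximum at age 5 (24.640).

5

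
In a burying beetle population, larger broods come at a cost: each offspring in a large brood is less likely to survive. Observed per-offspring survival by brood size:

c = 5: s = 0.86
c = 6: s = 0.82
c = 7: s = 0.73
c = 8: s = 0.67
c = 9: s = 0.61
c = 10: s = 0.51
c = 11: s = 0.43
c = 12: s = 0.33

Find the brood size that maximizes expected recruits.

Expected recruits = c × s(c):
  c=5: 5 × 0.86 = 4.300
  c=6: 6 × 0.82 = 4.920
  c=7: 7 × 0.73 = 5.110
  c=8: 8 × 0.67 = 5.360
  c=9: 9 × 0.61 = 5.490
  c=10: 10 × 0.51 = 5.100
  c=11: 11 × 0.43 = 4.730
  c=12: 12 × 0.33 = 3.960
Maximum at c = 9 (5.490 recruits).

9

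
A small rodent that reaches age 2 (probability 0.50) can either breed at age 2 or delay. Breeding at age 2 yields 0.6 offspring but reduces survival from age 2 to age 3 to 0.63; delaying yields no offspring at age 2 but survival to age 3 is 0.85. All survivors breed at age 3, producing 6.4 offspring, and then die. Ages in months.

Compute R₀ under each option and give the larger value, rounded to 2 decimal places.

breed at age 2: R₀ = 0.50 × (0.6 + 0.63 × 6.4) = 0.50 × 4.6320 = 2.3160
delay to age 3: R₀ = 0.50 × (0.85 × 6.4) = 0.50 × 5.4400 = 2.7200
Higher: delay to age 3 (2.7200).

2.72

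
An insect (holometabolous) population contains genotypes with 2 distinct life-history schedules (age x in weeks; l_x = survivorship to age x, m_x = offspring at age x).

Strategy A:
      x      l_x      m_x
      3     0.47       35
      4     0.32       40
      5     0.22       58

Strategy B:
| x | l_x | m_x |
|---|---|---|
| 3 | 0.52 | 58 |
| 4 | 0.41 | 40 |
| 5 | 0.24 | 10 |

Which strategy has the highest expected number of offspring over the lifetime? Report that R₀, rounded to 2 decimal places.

48.96

Strategy A: R₀ = 0.47×35 + 0.32×40 + 0.22×58 = 42.0100
Strategy B: R₀ = 0.52×58 + 0.41×40 + 0.24×10 = 48.9600
Highest R₀: strategy B with 48.9600.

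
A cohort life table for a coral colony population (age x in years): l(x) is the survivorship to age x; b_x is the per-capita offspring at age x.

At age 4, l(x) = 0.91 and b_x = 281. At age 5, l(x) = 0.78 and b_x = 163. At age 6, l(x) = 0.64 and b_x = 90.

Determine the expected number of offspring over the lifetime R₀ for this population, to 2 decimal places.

R₀ = Σ l(x) b_x:
  age 4: 0.91 × 281 = 255.7100
  age 5: 0.78 × 163 = 127.1400
  age 6: 0.64 × 90 = 57.6000
R₀ = 255.7100 + 127.1400 + 57.6000 = 440.4500

440.45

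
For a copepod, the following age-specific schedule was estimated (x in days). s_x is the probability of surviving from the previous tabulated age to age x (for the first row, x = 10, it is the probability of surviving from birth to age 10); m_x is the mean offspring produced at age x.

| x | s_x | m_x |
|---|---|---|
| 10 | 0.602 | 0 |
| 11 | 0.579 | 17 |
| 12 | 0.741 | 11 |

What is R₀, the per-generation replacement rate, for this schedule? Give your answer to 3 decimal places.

Survivorship from birth: l_x = s_10·s_11·…·s_x.
  l_10 = 0.60200
  l_11 = 0.34856
  l_12 = 0.25828
R₀ = Σ l_x m_x:
  age 10: 0.60200 × 0 = 0.0000
  age 11: 0.34856 × 17 = 5.9255
  age 12: 0.25828 × 11 = 2.8411
R₀ = 0.0000 + 5.9255 + 2.8411 = 8.7666

8.767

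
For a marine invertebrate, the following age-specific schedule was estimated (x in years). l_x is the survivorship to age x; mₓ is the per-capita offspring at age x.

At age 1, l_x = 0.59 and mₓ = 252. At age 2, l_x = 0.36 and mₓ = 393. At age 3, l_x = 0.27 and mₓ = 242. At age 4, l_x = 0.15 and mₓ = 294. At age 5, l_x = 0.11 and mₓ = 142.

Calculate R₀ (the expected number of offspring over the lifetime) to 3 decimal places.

R₀ = Σ l_x mₓ:
  age 1: 0.59 × 252 = 148.6800
  age 2: 0.36 × 393 = 141.4800
  age 3: 0.27 × 242 = 65.3400
  age 4: 0.15 × 294 = 44.1000
  age 5: 0.11 × 142 = 15.6200
R₀ = 148.6800 + 141.4800 + 65.3400 + 44.1000 + 15.6200 = 415.2200

415.220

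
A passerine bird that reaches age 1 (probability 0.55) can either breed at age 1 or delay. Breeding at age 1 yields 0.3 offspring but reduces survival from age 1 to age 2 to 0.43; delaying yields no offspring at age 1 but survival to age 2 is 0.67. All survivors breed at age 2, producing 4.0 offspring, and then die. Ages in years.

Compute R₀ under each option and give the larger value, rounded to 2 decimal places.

breed at age 1: R₀ = 0.55 × (0.3 + 0.43 × 4.0) = 0.55 × 2.0200 = 1.1110
delay to age 2: R₀ = 0.55 × (0.67 × 4.0) = 0.55 × 2.6800 = 1.4740
Higher: delay to age 2 (1.4740).

1.47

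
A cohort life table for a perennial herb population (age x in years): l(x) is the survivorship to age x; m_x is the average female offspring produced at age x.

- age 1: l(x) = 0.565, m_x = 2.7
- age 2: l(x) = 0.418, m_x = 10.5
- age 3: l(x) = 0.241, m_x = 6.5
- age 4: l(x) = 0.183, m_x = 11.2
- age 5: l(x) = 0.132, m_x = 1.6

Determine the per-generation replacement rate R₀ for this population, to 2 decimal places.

9.74

R₀ = Σ l(x) m_x:
  age 1: 0.565 × 2.7 = 1.5255
  age 2: 0.418 × 10.5 = 4.3890
  age 3: 0.241 × 6.5 = 1.5665
  age 4: 0.183 × 11.2 = 2.0496
  age 5: 0.132 × 1.6 = 0.2112
R₀ = 1.5255 + 4.3890 + 1.5665 + 2.0496 + 0.2112 = 9.7418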